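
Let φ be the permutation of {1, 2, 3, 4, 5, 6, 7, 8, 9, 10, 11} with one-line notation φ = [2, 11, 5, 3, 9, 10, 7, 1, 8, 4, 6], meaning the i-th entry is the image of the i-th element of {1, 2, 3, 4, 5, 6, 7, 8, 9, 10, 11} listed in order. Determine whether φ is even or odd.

odd

In disjoint-cycle form the cycle lengths are 10, 1.
A cycle of length ℓ contributes ℓ−1 transpositions, so φ is a product of 9 transpositions — odd.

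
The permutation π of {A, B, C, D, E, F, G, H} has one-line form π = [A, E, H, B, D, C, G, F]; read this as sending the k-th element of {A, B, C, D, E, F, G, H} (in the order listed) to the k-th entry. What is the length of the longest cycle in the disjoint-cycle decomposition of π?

Decomposing into disjoint cycles gives (B E D)(C H F); the longest has length 3.

3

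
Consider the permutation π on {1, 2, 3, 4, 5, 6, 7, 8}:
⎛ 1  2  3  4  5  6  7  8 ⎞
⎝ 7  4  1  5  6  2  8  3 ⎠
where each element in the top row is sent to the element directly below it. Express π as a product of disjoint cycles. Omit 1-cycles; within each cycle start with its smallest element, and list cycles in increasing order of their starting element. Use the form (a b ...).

(1 7 8 3)(2 4 5 6)

Iterating π from 1 gives 1 → 7 → 8 → 3 → 1; that is the 4-cycle (1 7 8 3).
Continuing from each remaining unvisited element yields (1 7 8 3)(2 4 5 6).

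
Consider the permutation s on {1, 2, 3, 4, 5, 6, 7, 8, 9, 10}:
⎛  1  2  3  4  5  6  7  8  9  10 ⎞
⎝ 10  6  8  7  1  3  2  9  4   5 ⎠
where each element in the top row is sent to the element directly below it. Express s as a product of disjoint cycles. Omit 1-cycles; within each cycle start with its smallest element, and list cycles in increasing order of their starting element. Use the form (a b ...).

From 1: 1 → 10 → 5 → 1, closing the cycle (1 10 5).
Continuing from each remaining unvisited element yields (1 10 5)(2 6 3 8 9 4 7).

(1 10 5)(2 6 3 8 9 4 7)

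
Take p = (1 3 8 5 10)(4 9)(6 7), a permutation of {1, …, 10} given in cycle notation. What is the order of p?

10

The cycle type of p is (5, 2, 2, 1).
Since disjoint cycles commute, ord(p) = lcm(5, 2, 2) = 10.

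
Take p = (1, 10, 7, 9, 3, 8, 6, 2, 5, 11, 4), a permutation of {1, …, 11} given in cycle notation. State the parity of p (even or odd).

even

The cycle lengths are 11.
A cycle of length ℓ contributes ℓ−1 transpositions, so p is a product of 10 transpositions — even.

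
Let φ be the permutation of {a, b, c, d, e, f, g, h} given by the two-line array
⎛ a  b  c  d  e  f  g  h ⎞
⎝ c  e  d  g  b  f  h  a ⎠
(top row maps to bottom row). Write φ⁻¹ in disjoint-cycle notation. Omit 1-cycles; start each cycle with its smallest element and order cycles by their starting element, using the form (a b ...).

(a h g d c)(b e)

First write φ in disjoint cycles: (a c d g h)(b e).
The inverse reverses every cycle; in canonical form, φ⁻¹ = (a h g d c)(b e).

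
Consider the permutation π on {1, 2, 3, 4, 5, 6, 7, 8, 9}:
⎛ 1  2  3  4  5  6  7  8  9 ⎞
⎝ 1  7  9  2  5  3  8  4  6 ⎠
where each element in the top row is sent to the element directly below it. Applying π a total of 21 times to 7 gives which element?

Tracing 7 → 8 → … returns to 7 after 4 steps, so 7 lies in a 4-cycle (2, 7, 8, 4).
Powers repeat with period 4 on this cycle, and 21 mod 4 = 1, so π^21(7) = π^1(7).
Advancing 1 step from 7: 7 → 8.

8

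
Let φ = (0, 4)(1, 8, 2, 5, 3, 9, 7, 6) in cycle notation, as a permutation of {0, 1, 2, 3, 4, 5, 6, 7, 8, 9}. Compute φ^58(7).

1

7 lies in the 8-cycle (1, 8, 2, 5, 3, 9, 7, 6).
Since the cycle has length 8, φ^58 acts on it the same as φ^2 (58 mod 8 = 2).
Stepping 2 places around the cycle: 7 → 6 → 1.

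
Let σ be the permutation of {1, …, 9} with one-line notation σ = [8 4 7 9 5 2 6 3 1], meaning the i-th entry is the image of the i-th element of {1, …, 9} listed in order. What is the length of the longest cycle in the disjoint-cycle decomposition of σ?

Decomposing into disjoint cycles gives (1, 8, 3, 7, 6, 2, 4, 9); the longest has length 8.

8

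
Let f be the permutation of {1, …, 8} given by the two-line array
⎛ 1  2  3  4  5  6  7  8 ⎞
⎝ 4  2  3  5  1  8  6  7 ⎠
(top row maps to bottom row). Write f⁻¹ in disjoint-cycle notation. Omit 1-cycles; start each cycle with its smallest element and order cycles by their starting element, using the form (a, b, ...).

The cycle decomposition of f is (1, 4, 5)(6, 8, 7).
Reversing each cycle (and rotating so the smallest element leads) gives f⁻¹ = (1, 5, 4)(6, 7, 8).

(1, 5, 4)(6, 7, 8)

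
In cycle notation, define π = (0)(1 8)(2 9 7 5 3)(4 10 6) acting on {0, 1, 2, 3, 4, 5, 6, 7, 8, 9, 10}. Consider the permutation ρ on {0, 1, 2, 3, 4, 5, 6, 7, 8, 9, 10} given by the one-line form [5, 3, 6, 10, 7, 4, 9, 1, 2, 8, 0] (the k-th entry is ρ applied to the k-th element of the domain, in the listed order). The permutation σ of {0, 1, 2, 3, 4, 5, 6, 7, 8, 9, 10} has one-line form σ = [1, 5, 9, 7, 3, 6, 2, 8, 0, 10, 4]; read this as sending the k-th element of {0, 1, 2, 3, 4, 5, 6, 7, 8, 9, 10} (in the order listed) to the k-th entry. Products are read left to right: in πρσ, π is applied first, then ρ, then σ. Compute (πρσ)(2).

Chase 2: π(2) = 9; ρ(9) = 8; σ(8) = 0. Hence (πρσ)(2) = 0.

0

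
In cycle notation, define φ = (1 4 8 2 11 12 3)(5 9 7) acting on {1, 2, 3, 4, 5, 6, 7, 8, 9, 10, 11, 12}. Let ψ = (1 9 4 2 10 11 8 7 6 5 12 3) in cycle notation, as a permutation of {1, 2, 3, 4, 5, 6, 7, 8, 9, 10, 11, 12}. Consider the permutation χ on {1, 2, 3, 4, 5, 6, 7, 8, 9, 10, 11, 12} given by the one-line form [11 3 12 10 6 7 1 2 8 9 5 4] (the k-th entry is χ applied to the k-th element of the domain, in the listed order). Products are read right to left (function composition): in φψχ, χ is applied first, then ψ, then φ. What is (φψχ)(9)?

5

Apply the permutations in order: χ(9) = 8, then ψ(8) = 7, then φ(7) = 5. So (φψχ)(9) = 5.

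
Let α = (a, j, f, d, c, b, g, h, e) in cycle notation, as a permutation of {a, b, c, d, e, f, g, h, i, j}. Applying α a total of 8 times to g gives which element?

b

g lies in the 9-cycle (a, j, f, d, c, b, g, h, e).
Advancing 8 steps from g: g → h → e → a → j → f → d → c → b.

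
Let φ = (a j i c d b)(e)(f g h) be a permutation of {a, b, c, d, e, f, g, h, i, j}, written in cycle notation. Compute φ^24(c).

c lies in the 6-cycle (a j i c d b).
On a 6-cycle, φ^6 is the identity, so φ^24 = φ^0 there (24 ≡ 0 mod 6).
So φ^24(c) = c.

c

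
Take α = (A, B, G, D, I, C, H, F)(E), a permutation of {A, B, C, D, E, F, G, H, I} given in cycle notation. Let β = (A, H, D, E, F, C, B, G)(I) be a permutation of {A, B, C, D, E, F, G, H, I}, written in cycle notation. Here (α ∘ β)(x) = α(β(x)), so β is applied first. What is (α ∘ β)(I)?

β(I) = I, then α(I) = C; composing gives (α ∘ β)(I) = C.

C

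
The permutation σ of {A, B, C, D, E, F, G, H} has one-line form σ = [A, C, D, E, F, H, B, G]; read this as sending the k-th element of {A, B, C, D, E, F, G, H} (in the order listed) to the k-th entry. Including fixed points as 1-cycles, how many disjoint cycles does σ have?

The cycle decomposition is (A)(B C D E F H G), which has 2 cycles (counting 1-cycles).

2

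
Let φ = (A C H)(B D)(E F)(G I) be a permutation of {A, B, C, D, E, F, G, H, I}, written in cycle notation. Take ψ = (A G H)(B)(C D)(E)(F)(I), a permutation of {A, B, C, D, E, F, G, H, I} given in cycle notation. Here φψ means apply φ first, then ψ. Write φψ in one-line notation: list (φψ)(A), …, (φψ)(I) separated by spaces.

(φψ)(x) = ψ(φ(x)). Computing each image: ψ(φ(A)) = ψ(C) = D, ψ(φ(B)) = ψ(D) = C, ψ(φ(C)) = ψ(H) = A, ψ(φ(D)) = ψ(B) = B, ψ(φ(E)) = ψ(F) = F, ψ(φ(F)) = ψ(E) = E, ψ(φ(G)) = ψ(I) = I, ψ(φ(H)) = ψ(A) = G, ψ(φ(I)) = ψ(G) = H.
Hence φψ = [D C A B F E I G H].

D C A B F E I G H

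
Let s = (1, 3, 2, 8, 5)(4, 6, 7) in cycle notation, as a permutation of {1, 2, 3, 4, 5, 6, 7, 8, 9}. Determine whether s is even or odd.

The cycle lengths are 5, 3, 1.
A cycle of length ℓ contributes ℓ−1 transpositions, so s is a product of 4 + 2 = 6 transpositions — even.

even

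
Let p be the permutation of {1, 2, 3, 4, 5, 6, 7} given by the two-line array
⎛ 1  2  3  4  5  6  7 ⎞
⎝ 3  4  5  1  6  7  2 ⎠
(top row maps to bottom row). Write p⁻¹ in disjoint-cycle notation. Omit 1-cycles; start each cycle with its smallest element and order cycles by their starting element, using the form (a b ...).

First write p in disjoint cycles: (1 3 5 6 7 2 4).
Reversing each cycle (and rotating so the smallest element leads) gives p⁻¹ = (1 4 2 7 6 5 3).

(1 4 2 7 6 5 3)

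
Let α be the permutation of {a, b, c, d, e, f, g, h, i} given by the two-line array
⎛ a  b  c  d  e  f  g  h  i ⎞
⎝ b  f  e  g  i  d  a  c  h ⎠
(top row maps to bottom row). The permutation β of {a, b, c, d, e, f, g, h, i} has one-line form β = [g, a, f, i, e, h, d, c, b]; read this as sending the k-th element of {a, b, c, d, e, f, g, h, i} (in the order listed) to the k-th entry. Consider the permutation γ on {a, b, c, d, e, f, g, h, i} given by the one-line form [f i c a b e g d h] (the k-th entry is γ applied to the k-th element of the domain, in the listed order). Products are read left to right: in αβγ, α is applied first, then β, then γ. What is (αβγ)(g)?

Apply the permutations in order: α(g) = a, then β(a) = g, then γ(g) = g. So (αβγ)(g) = g.

g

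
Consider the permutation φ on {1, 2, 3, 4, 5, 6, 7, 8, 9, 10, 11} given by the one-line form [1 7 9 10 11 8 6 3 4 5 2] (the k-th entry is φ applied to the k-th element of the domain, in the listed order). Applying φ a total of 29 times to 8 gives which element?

Tracing 8 → 3 → … returns to 8 after 10 steps, so 8 lies in a 10-cycle (2 7 6 8 3 9 4 10 5 11).
On a 10-cycle, φ^10 is the identity, so φ^29 = φ^9 there (29 ≡ 9 mod 10).
Stepping 9 places around the cycle: 8 → 3 → 9 → 4 → 10 → 5 → 11 → 2 → 7 → 6.

6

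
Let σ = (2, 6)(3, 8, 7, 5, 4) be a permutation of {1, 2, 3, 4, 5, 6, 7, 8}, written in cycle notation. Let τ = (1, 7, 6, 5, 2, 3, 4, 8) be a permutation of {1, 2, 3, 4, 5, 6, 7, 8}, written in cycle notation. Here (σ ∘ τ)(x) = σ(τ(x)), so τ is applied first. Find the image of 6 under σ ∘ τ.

(σ ∘ τ)(6) = σ(τ(6)). τ(6) = 5, then σ(5) = 4. So (σ ∘ τ)(6) = 4.

4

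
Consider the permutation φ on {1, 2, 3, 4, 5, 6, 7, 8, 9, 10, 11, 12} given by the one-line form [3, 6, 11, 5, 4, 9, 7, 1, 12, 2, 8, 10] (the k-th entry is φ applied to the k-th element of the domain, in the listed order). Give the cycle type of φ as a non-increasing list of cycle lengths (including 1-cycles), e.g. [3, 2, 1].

The disjoint cycles are (1 3 11 8)(2 6 9 12 10)(4 5)(7), with lengths 5, 4, 2, 1 in non-increasing order.

[5, 4, 2, 1]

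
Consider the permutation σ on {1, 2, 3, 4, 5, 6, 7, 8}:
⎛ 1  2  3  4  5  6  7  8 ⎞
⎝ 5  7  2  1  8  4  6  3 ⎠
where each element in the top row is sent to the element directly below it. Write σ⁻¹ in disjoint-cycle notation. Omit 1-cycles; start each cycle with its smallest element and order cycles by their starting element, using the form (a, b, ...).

The cycle decomposition of σ is (1, 5, 8, 3, 2, 7, 6, 4).
The inverse reverses every cycle; in canonical form, σ⁻¹ = (1, 4, 6, 7, 2, 3, 8, 5).

(1, 4, 6, 7, 2, 3, 8, 5)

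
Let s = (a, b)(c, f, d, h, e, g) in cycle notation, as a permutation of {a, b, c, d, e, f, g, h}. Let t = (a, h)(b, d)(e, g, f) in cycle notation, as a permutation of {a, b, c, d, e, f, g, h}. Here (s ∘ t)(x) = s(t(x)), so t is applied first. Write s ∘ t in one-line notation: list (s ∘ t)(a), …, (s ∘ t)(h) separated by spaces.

For each element, apply t then s: a → h → e; b → d → h; c → c → f; d → b → a; e → g → c; f → e → g; g → f → d; h → a → b.
Collecting the images, s ∘ t = [e h f a c g d b].

e h f a c g d b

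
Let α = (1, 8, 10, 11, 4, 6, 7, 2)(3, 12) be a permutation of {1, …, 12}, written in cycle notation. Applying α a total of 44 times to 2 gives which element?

2 lies in the 8-cycle (1, 8, 10, 11, 4, 6, 7, 2).
On an 8-cycle, α^8 is the identity, so α^44 = α^4 there (44 ≡ 4 mod 8).
Advancing 4 steps from 2: 2 → 1 → 8 → 10 → 11.

11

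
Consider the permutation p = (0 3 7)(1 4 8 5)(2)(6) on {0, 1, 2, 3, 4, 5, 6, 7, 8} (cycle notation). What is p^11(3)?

3 lies in the 3-cycle (0 3 7).
Since the cycle has length 3, p^11 acts on it the same as p^2 (11 mod 3 = 2).
Advancing 2 steps from 3: 3 → 7 → 0.

0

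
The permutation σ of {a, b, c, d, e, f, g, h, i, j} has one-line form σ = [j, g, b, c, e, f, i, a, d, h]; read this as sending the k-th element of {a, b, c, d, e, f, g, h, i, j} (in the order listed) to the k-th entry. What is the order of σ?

Writing σ as disjoint cycles, the cycle lengths are 5, 3, 1, 1.
The order is lcm(5, 3) = 15.

15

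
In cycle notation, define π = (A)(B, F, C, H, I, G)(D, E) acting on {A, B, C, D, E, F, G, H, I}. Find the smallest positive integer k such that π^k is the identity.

6

The cycle type of π is (6, 2, 1).
The order is lcm(6, 2) = 6.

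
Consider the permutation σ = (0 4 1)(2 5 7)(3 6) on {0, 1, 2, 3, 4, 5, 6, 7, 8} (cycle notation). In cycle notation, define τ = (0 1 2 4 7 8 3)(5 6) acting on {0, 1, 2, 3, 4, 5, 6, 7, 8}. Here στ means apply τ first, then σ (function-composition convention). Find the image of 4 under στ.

2

τ(4) = 7, then σ(7) = 2; composing gives (στ)(4) = 2.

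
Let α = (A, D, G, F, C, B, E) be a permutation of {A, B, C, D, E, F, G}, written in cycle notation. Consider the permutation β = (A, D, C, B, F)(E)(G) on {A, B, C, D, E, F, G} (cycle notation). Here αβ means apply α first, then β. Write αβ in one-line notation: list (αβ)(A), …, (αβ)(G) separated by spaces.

C E F G D B A

Chase each element through α then β: A → D → C; B → E → E; C → B → F; D → G → G; E → A → D; F → C → B; G → F → A.
Collecting the images, αβ = [C E F G D B A].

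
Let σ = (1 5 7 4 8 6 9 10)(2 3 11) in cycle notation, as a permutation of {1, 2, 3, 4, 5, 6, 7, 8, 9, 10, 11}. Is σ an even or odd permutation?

The cycle lengths are 8, 3.
A cycle is odd iff its length is even; σ has 1 even-length cycle, so sgn(σ) = (−1)^1 and σ is odd.

odd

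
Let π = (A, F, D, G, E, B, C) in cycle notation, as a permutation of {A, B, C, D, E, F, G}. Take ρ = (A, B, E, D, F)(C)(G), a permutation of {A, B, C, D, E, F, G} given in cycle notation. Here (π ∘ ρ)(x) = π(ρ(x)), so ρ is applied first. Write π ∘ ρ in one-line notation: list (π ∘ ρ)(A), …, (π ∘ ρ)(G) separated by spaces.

(π ∘ ρ)(x) = π(ρ(x)). Computing each image: π(ρ(A)) = π(B) = C, π(ρ(B)) = π(E) = B, π(ρ(C)) = π(C) = A, π(ρ(D)) = π(F) = D, π(ρ(E)) = π(D) = G, π(ρ(F)) = π(A) = F, π(ρ(G)) = π(G) = E.
Hence π ∘ ρ = [C B A D G F E].

C B A D G F E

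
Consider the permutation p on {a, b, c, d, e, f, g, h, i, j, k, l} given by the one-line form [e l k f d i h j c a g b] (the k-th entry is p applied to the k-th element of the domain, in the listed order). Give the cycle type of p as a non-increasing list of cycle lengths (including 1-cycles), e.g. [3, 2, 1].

The disjoint cycles are (a e d f i c k g h j)(b l), with lengths 10, 2 in non-increasing order.

[10, 2]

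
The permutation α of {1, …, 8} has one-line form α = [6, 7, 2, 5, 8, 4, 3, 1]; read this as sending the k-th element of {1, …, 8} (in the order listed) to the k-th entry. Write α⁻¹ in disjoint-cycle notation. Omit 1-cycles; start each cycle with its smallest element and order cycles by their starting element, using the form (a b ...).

First write α in disjoint cycles: (1 6 4 5 8)(2 7 3).
Reversing each cycle (and rotating so the smallest element leads) gives α⁻¹ = (1 8 5 4 6)(2 3 7).

(1 8 5 4 6)(2 3 7)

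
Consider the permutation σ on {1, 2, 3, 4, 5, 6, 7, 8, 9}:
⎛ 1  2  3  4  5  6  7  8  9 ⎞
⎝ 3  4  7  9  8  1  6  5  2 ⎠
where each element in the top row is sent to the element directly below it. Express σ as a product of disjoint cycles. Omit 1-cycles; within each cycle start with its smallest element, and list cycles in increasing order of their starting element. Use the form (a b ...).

(1 3 7 6)(2 4 9)(5 8)

Start at 1 and follow images: 1 → 3 → 7 → 6 → 1, giving the cycle (1 3 7 6).
Continuing from each remaining unvisited element yields (1 3 7 6)(2 4 9)(5 8).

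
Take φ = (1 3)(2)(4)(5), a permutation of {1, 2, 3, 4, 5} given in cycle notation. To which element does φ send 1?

3

In the cycle (1 3), 1 is followed by 3, so φ(1) = 3.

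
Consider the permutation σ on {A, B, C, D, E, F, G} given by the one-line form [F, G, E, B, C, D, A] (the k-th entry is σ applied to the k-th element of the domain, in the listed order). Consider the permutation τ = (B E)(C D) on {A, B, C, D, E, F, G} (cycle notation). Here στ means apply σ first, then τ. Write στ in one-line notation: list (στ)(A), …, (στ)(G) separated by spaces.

(στ)(x) = τ(σ(x)). Computing each image: τ(σ(A)) = τ(F) = F, τ(σ(B)) = τ(G) = G, τ(σ(C)) = τ(E) = B, τ(σ(D)) = τ(B) = E, τ(σ(E)) = τ(C) = D, τ(σ(F)) = τ(D) = C, τ(σ(G)) = τ(A) = A.
Hence στ = [F G B E D C A].

F G B E D C A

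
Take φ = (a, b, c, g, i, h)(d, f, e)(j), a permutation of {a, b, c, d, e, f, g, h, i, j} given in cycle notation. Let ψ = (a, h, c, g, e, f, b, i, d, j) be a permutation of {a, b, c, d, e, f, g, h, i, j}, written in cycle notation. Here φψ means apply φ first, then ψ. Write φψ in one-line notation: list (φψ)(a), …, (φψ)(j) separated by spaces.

i g e b j f d h c a

For each element, apply φ then ψ: a → b → i; b → c → g; c → g → e; d → f → b; e → d → j; f → e → f; g → i → d; h → a → h; i → h → c; j → j → a.
Collecting the images, φψ = [i g e b j f d h c a].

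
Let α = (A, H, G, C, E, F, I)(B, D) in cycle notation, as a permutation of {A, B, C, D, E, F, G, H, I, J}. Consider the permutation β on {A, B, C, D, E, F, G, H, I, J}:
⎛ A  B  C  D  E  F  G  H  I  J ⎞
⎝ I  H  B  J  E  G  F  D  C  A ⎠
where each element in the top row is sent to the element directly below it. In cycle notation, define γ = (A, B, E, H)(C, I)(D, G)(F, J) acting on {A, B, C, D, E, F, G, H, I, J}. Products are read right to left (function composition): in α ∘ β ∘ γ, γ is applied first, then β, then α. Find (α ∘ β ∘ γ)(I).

Apply the permutations in order: γ(I) = C, then β(C) = B, then α(B) = D. So (α ∘ β ∘ γ)(I) = D.

D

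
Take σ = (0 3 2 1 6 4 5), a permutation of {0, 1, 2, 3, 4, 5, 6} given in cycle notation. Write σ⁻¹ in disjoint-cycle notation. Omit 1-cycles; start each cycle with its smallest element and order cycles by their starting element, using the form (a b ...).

(0 5 4 6 1 2 3)

If σ sends a → b within a cycle, σ⁻¹ sends b → a; equivalently, reverse each cycle.
After reversing and putting each cycle's least element first, σ⁻¹ = (0 5 4 6 1 2 3).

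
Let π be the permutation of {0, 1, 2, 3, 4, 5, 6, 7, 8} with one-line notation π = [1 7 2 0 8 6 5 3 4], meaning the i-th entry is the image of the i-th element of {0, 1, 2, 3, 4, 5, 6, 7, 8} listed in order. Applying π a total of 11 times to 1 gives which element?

Tracing 1 → 7 → … returns to 1 after 4 steps, so 1 lies in a 4-cycle (0 1 7 3).
On a 4-cycle, π^4 is the identity, so π^11 = π^3 there (11 ≡ 3 mod 4).
Stepping 3 places around the cycle: 1 → 7 → 3 → 0.

0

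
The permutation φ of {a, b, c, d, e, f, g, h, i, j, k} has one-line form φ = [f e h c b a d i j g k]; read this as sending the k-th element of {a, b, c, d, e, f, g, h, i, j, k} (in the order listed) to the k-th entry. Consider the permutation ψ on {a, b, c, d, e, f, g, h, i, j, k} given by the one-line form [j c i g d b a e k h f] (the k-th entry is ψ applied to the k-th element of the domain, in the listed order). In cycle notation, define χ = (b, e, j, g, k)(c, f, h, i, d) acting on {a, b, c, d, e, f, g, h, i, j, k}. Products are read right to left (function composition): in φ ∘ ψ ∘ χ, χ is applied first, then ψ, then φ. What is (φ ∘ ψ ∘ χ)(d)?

Chase d: χ(d) = c; ψ(c) = i; φ(i) = j. Hence (φ ∘ ψ ∘ χ)(d) = j.

j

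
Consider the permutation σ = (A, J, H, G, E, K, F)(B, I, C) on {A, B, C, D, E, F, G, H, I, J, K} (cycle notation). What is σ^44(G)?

G lies in the 7-cycle (A, J, H, G, E, K, F).
Since the cycle has length 7, σ^44 acts on it the same as σ^2 (44 mod 7 = 2).
Stepping 2 places around the cycle: G → E → K.

K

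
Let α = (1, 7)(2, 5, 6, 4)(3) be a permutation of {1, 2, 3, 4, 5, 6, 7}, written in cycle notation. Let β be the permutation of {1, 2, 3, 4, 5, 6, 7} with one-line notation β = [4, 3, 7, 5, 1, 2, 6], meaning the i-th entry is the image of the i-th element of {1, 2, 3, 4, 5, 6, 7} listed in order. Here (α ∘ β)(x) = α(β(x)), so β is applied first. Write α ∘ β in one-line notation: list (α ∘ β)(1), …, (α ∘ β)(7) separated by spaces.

2 3 1 6 7 5 4

(α ∘ β)(x) = α(β(x)). Computing each image: α(β(1)) = α(4) = 2, α(β(2)) = α(3) = 3, α(β(3)) = α(7) = 1, α(β(4)) = α(5) = 6, α(β(5)) = α(1) = 7, α(β(6)) = α(2) = 5, α(β(7)) = α(6) = 4.
Hence α ∘ β = [2 3 1 6 7 5 4].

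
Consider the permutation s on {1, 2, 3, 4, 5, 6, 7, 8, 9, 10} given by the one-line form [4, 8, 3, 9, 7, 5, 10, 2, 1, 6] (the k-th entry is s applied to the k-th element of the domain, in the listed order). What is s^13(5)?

Tracing 5 → 7 → … returns to 5 after 4 steps, so 5 lies in a 4-cycle (5, 7, 10, 6).
On a 4-cycle, s^4 is the identity, so s^13 = s^1 there (13 ≡ 1 mod 4).
Advancing 1 step from 5: 5 → 7.

7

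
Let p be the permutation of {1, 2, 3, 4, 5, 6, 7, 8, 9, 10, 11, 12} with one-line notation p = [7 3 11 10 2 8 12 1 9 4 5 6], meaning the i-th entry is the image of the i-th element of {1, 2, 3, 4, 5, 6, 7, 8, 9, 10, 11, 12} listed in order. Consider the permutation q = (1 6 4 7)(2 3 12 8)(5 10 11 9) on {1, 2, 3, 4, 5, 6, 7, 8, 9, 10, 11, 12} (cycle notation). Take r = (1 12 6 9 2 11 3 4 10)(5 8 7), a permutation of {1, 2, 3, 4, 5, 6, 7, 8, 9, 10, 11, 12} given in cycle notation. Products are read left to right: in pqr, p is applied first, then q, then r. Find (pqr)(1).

12

(pqr)(1) = r(q(p(1))). p(1) = 7, then q(7) = 1, then r(1) = 12, so the result is 12.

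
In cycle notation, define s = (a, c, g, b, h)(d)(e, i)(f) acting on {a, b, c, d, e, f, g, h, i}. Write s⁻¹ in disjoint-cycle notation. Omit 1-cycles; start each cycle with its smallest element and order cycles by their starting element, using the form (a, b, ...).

Inverting a permutation written in cycle notation just reverses the order within every cycle.
After reversing and putting each cycle's least element first, s⁻¹ = (a, h, b, g, c)(e, i).

(a, h, b, g, c)(e, i)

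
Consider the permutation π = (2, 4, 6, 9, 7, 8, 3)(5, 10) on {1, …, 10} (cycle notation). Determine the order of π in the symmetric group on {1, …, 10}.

14

The cycle type of π is (7, 2, 1).
The order of π is the least common multiple of its cycle lengths: lcm(7, 2) = 14.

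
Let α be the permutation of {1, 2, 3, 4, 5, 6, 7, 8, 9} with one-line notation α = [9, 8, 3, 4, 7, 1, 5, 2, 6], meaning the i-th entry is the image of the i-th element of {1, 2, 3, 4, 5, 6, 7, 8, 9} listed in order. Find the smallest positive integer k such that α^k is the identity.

Decomposing into disjoint cycles gives cycle lengths 3, 2, 2, 1, 1.
The order is lcm(3, 2, 2) = 6.

6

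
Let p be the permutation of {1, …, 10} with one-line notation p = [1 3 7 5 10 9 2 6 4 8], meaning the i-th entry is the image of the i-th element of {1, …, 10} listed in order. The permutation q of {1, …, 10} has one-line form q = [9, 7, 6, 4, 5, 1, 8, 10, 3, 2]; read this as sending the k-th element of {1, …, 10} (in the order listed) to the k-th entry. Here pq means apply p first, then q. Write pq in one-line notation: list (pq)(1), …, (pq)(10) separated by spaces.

For each element, apply p then q: 1 → 1 → 9; 2 → 3 → 6; 3 → 7 → 8; 4 → 5 → 5; 5 → 10 → 2; 6 → 9 → 3; 7 → 2 → 7; 8 → 6 → 1; 9 → 4 → 4; 10 → 8 → 10.
So pq in one-line form is 9 6 8 5 2 3 7 1 4 10.

9 6 8 5 2 3 7 1 4 10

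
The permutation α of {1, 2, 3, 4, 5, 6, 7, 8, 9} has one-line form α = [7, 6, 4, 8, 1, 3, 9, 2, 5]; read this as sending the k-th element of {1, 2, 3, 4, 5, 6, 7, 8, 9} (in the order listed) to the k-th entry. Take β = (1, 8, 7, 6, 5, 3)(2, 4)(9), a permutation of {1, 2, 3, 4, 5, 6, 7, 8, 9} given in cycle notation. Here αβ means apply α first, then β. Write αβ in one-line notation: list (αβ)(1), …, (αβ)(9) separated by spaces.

6 5 2 7 8 1 9 4 3

(αβ)(x) = β(α(x)). Computing each image: β(α(1)) = β(7) = 6, β(α(2)) = β(6) = 5, β(α(3)) = β(4) = 2, β(α(4)) = β(8) = 7, β(α(5)) = β(1) = 8, β(α(6)) = β(3) = 1, β(α(7)) = β(9) = 9, β(α(8)) = β(2) = 4, β(α(9)) = β(5) = 3.
Hence αβ = [6 5 2 7 8 1 9 4 3].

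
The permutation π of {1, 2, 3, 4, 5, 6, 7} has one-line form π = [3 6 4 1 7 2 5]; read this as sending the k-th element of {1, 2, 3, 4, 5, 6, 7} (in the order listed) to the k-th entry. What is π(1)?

1 is element number 1 of the domain, and entry number 1 of the one-line form is 3, so π(1) = 3.

3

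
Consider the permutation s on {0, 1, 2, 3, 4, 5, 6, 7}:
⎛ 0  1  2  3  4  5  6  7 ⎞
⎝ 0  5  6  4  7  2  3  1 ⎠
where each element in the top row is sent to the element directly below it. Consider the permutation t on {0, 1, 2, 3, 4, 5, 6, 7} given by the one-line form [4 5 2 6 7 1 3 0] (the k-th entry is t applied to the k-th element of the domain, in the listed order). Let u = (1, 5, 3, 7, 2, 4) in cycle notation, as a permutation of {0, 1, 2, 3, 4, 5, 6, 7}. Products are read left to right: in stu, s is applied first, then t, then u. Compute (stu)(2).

7

Chase 2: s(2) = 6; t(6) = 3; u(3) = 7. Hence (stu)(2) = 7.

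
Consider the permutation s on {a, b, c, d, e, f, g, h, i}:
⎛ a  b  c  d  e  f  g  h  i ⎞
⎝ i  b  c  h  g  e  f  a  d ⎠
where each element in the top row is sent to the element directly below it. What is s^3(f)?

f

Tracing f → e → … returns to f after 3 steps, so f lies in a 3-cycle (e, g, f).
Since the cycle has length 3, s^3 acts on it the same as s^0 (3 mod 3 = 0).
So s^3(f) = f.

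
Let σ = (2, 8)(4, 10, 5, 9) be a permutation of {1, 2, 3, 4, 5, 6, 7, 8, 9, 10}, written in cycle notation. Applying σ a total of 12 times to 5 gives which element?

5

5 lies in the 4-cycle (4, 10, 5, 9).
Powers repeat with period 4 on this cycle, and 12 mod 4 = 0, so σ^12(5) = σ^0(5).
So σ^12(5) = 5.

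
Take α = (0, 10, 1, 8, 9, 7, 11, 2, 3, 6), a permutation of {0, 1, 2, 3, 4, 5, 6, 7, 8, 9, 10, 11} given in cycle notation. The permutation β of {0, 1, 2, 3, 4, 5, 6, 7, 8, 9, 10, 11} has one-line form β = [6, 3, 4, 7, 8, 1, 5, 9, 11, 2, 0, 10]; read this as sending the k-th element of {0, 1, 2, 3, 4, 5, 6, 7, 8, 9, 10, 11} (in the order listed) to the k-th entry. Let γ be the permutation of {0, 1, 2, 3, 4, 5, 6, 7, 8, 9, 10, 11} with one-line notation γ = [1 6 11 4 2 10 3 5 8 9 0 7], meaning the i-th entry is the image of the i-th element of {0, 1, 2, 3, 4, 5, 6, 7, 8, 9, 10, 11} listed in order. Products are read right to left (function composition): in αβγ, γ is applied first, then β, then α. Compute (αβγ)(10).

0

Apply the permutations in order: γ(10) = 0, then β(0) = 6, then α(6) = 0. So (αβγ)(10) = 0.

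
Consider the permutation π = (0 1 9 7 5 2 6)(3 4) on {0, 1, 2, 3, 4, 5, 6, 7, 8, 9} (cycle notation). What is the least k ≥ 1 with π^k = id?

14

The disjoint cycles have lengths 7, 2, 1.
The order of π is the least common multiple of its cycle lengths: lcm(7, 2) = 14.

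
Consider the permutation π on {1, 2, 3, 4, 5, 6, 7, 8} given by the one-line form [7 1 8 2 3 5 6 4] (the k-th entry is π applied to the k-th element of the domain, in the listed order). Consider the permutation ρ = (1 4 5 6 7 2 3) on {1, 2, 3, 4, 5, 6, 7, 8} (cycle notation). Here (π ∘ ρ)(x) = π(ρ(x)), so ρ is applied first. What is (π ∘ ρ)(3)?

ρ(3) = 1, then π(1) = 7; composing gives (π ∘ ρ)(3) = 7.

7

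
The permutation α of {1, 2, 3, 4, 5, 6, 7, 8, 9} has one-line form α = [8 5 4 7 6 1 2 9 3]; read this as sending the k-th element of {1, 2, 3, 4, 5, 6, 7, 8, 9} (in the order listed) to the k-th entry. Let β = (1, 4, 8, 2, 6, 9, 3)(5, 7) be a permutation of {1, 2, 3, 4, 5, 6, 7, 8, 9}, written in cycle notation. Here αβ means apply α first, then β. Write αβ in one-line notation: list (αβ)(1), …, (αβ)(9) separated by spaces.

(αβ)(x) = β(α(x)). Computing each image: β(α(1)) = β(8) = 2, β(α(2)) = β(5) = 7, β(α(3)) = β(4) = 8, β(α(4)) = β(7) = 5, β(α(5)) = β(6) = 9, β(α(6)) = β(1) = 4, β(α(7)) = β(2) = 6, β(α(8)) = β(9) = 3, β(α(9)) = β(3) = 1.
Hence αβ = [2 7 8 5 9 4 6 3 1].

2 7 8 5 9 4 6 3 1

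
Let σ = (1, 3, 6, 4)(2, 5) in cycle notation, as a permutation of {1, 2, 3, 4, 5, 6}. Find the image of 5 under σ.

In the cycle (2, 5), 5 is followed by 2, so σ(5) = 2.

2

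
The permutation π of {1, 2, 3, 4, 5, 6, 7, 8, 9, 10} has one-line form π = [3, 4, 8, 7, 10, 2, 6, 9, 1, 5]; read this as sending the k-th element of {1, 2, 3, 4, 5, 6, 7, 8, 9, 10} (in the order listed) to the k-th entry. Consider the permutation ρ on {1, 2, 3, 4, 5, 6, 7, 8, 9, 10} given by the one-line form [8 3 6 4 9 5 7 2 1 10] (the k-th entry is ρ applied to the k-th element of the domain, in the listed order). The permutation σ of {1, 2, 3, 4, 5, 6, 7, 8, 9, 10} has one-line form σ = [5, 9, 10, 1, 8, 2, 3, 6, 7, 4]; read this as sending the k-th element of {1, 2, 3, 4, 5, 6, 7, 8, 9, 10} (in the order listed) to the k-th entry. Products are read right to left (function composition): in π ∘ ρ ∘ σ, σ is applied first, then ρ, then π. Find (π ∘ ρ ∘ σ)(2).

3

(π ∘ ρ ∘ σ)(2) = π(ρ(σ(2))). σ(2) = 9, then ρ(9) = 1, then π(1) = 3, so the result is 3.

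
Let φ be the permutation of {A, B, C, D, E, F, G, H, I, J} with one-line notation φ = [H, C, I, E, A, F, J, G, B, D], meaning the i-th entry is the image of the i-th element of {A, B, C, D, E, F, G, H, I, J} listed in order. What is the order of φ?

The disjoint-cycle form of φ has cycle lengths 6, 3, 1.
Since disjoint cycles commute, ord(φ) = lcm(6, 3) = 6.

6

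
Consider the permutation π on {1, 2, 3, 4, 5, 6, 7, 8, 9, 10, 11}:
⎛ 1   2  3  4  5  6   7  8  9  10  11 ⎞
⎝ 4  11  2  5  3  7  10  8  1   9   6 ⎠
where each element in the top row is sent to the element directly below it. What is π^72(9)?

4

Tracing 9 → 1 → … returns to 9 after 10 steps, so 9 lies in a 10-cycle (1, 4, 5, 3, 2, 11, 6, 7, 10, 9).
Powers repeat with period 10 on this cycle, and 72 mod 10 = 2, so π^72(9) = π^2(9).
Advancing 2 steps from 9: 9 → 1 → 4.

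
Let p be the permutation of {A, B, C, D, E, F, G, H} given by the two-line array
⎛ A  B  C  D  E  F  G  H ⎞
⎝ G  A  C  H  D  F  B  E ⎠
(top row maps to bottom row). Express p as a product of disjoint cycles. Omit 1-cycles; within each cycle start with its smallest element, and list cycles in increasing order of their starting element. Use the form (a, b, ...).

(A, G, B)(D, H, E)

From A: A → G → B → A, closing the cycle (A, G, B).
Continuing from each remaining unvisited element yields (A, G, B)(D, H, E).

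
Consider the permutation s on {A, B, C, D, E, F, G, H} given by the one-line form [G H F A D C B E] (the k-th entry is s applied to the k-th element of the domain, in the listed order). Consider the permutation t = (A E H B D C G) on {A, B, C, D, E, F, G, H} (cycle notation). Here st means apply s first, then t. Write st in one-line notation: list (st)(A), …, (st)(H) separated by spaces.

(st)(x) = t(s(x)). Computing each image: t(s(A)) = t(G) = A, t(s(B)) = t(H) = B, t(s(C)) = t(F) = F, t(s(D)) = t(A) = E, t(s(E)) = t(D) = C, t(s(F)) = t(C) = G, t(s(G)) = t(B) = D, t(s(H)) = t(E) = H.
Hence st = [A B F E C G D H].

A B F E C G D H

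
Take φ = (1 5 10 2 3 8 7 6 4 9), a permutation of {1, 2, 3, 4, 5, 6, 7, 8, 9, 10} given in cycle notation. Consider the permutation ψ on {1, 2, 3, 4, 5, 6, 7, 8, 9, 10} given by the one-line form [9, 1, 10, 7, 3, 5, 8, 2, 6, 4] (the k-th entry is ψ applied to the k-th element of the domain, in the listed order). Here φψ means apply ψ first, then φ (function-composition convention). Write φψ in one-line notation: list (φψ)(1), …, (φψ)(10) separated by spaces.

1 5 2 6 8 10 7 3 4 9

(φψ)(x) = φ(ψ(x)). Computing each image: φ(ψ(1)) = φ(9) = 1, φ(ψ(2)) = φ(1) = 5, φ(ψ(3)) = φ(10) = 2, φ(ψ(4)) = φ(7) = 6, φ(ψ(5)) = φ(3) = 8, φ(ψ(6)) = φ(5) = 10, φ(ψ(7)) = φ(8) = 7, φ(ψ(8)) = φ(2) = 3, φ(ψ(9)) = φ(6) = 4, φ(ψ(10)) = φ(4) = 9.
Hence φψ = [1 5 2 6 8 10 7 3 4 9].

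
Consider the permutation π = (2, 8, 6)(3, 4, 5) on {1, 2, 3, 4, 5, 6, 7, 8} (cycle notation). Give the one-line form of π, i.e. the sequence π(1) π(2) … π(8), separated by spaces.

1 8 4 5 3 2 7 6

Each element maps to the next entry in its cycle (wrapping to the front): 1↦1, 2↦8, 3↦4, 4↦5, 5↦3, 6↦2, 7↦7, 8↦6.
Listing these in domain order gives 1 8 4 5 3 2 7 6.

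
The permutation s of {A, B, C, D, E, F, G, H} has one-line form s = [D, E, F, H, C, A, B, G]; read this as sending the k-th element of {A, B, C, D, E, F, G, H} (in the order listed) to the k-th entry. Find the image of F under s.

F is element number 6 of the domain, and entry number 6 of the one-line form is A, so s(F) = A.

A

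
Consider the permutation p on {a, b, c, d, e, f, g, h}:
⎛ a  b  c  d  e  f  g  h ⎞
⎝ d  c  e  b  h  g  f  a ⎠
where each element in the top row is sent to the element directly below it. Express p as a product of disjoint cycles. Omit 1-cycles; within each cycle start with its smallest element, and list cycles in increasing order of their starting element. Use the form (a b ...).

From a: a → d → b → c → e → h → a, closing the cycle (a d b c e h).
Repeating from the next unused element and collecting all non-trivial cycles gives (a d b c e h)(f g).

(a d b c e h)(f g)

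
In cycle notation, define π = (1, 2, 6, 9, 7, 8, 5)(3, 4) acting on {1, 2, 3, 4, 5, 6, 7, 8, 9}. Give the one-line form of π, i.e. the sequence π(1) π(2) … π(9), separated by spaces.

2 6 4 3 1 9 8 5 7

Each element maps to the next entry in its cycle (wrapping to the front): 1→2, 2→6, 3→4, 4→3, 5→1, 6→9, 7→8, 8→5, 9→7.
Listing these in domain order gives 2 6 4 3 1 9 8 5 7.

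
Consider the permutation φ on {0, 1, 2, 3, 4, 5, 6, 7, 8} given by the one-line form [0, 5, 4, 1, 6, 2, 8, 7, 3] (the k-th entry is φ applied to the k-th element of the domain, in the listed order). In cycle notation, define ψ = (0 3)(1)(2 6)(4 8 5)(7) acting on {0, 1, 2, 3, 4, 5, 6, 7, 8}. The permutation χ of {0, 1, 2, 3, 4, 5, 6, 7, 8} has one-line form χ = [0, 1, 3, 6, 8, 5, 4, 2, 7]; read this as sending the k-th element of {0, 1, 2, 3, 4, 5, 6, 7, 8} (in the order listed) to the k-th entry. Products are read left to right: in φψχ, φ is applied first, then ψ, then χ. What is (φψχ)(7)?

2

Chase 7: φ(7) = 7; ψ(7) = 7; χ(7) = 2. Hence (φψχ)(7) = 2.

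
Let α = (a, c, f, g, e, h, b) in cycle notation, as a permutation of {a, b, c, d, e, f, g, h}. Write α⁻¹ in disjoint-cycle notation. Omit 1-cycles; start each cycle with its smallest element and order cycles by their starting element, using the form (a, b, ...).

(a, b, h, e, g, f, c)

If α sends a → b within a cycle, α⁻¹ sends b → a; equivalently, reverse each cycle.
After reversing and putting each cycle's least element first, α⁻¹ = (a, b, h, e, g, f, c).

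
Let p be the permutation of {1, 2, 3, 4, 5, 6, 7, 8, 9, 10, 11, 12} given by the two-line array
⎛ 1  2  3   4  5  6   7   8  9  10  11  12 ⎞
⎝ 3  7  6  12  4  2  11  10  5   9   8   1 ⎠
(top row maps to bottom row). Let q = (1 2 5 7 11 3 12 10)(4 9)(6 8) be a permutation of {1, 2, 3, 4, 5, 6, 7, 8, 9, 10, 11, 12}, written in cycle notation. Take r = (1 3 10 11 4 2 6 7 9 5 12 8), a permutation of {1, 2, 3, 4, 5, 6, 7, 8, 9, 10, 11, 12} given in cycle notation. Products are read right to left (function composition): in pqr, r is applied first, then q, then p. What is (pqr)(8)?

Apply the permutations in order: r(8) = 1, then q(1) = 2, then p(2) = 7. So (pqr)(8) = 7.

7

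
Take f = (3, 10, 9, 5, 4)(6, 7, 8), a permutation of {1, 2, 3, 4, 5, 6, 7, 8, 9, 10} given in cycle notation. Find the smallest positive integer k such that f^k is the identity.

15

The cycle type of f is (5, 3, 1, 1).
The order is lcm(5, 3) = 15.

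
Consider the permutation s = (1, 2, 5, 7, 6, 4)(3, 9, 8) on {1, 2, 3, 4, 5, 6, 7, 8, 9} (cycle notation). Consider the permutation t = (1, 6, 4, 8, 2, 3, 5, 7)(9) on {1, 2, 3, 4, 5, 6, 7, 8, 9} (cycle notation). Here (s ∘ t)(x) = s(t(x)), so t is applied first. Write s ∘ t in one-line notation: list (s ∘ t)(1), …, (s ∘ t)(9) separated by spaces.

(s ∘ t)(x) = s(t(x)). Computing each image: s(t(1)) = s(6) = 4, s(t(2)) = s(3) = 9, s(t(3)) = s(5) = 7, s(t(4)) = s(8) = 3, s(t(5)) = s(7) = 6, s(t(6)) = s(4) = 1, s(t(7)) = s(1) = 2, s(t(8)) = s(2) = 5, s(t(9)) = s(9) = 8.
Hence s ∘ t = [4 9 7 3 6 1 2 5 8].

4 9 7 3 6 1 2 5 8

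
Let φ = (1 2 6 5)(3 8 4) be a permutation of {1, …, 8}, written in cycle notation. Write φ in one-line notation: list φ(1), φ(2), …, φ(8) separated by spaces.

Each element maps to the next entry in its cycle (wrapping to the front): 1→2, 2→6, 3→8, 4→3, 5→1, 6→5, 7→7, 8→4.
Listing these in domain order gives 2 6 8 3 1 5 7 4.

2 6 8 3 1 5 7 4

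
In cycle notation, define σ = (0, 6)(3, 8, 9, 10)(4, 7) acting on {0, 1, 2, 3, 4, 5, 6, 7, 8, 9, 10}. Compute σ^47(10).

9

10 lies in the 4-cycle (3, 8, 9, 10).
Since the cycle has length 4, σ^47 acts on it the same as σ^3 (47 mod 4 = 3).
Stepping 3 places around the cycle: 10 → 3 → 8 → 9.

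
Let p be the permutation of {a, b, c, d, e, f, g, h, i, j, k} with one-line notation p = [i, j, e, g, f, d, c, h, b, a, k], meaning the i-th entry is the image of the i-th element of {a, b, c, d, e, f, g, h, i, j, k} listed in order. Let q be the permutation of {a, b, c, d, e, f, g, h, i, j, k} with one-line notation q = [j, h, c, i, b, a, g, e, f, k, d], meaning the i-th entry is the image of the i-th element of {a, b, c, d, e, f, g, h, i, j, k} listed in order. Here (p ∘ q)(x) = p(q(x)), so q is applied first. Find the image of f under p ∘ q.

q(f) = a, then p(a) = i; composing gives (p ∘ q)(f) = i.

i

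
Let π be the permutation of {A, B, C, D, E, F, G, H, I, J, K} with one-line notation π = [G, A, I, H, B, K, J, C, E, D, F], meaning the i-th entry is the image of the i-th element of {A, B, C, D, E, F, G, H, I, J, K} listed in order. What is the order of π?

18

Decomposing into disjoint cycles gives cycle lengths 9, 2.
The order is lcm(9, 2) = 18.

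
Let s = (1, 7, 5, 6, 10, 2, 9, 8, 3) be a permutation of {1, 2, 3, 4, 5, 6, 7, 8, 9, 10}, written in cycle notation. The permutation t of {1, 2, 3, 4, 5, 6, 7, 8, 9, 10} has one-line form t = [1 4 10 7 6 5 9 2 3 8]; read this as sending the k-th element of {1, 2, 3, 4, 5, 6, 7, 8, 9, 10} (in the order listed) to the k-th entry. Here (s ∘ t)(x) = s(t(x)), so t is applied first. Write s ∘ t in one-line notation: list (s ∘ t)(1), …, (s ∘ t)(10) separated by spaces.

Chase each element through t then s: 1 → 1 → 7; 2 → 4 → 4; 3 → 10 → 2; 4 → 7 → 5; 5 → 6 → 10; 6 → 5 → 6; 7 → 9 → 8; 8 → 2 → 9; 9 → 3 → 1; 10 → 8 → 3.
Collecting the images, s ∘ t = [7 4 2 5 10 6 8 9 1 3].

7 4 2 5 10 6 8 9 1 3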